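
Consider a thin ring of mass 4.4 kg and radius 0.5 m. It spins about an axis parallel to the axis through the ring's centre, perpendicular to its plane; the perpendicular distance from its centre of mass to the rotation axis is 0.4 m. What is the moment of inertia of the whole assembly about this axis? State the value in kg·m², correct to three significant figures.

1.80

I_cm = MR² = (4.4)(0.5)² = 1.1 kg·m²; centre at d = 0.4 m, so I = I_cm + Md² gives I = 1.1 + (4.4)(0.4)² = 1.804 kg·m².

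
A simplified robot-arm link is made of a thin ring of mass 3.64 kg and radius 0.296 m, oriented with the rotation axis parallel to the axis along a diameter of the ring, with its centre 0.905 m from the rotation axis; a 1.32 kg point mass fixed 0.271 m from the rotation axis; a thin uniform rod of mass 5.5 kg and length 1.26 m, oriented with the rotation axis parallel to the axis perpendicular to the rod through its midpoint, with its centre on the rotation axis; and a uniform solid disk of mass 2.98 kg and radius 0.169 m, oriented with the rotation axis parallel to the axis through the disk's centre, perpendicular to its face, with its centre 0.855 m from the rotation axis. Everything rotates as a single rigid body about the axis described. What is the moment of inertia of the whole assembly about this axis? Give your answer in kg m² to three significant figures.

Thin ring: I_cm = (1/2)MR² = (1/2)(3.64)(0.296)² = 0.15946 kg m²; centre at d = 0.905 m, so I = I_cm + Md² gives I = 0.15946 + (3.64)(0.905)² = 3.1407 kg m².
Point mass: I_cm = 0; centre at d = 0.271 m, so I = I_cm + Md² gives I = 0 + (1.32)(0.271)² = 0.096942 kg m².
Thin rod: I_cm = (1/12)ML² = (1/12)(5.5)(1.26)² = 0.72765 kg m²; axis through the centre, so I = 0.72765 kg m².
Solid disk: I_cm = (1/2)MR² = (1/2)(2.98)(0.169)² = 0.042556 kg m²; centre at d = 0.855 m, so I = I_cm + Md² gives I = 0.042556 + (2.98)(0.855)² = 2.221 kg m².
Total I = 3.1407 + 0.096942 + 0.72765 + 2.221 = 6.1863 kg m².

6.19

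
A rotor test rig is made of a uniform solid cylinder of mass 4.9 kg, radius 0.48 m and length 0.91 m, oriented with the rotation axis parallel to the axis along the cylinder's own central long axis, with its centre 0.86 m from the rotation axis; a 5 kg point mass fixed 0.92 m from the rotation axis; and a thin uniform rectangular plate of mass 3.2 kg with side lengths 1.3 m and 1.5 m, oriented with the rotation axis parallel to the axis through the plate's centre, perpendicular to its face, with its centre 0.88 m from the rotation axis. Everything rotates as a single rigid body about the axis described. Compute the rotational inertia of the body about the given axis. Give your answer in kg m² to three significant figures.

11.9

Solid cylinder: I_cm = (1/2)MR² = (1/2)(4.9)(0.48)² = 0.56448 kg m²; centre at d = 0.86 m, so the parallel axis theorem gives I = 0.56448 + (4.9)(0.86)² = 4.1885 kg m².
Point mass: I_cm = 0; centre at d = 0.92 m, so the parallel axis theorem gives I = 0 + (5)(0.92)² = 4.232 kg m².
Rectangular plate: I_cm = (1/12)M(a²+b²) = (1/12)(3.2)[(1.3)² + (1.5)²] = 1.0507 kg m²; centre at d = 0.88 m, so the parallel axis theorem gives I = 1.0507 + (3.2)(0.88)² = 3.5287 kg m².
Total I = 4.1885 + 4.232 + 3.5287 = 11.949 kg m².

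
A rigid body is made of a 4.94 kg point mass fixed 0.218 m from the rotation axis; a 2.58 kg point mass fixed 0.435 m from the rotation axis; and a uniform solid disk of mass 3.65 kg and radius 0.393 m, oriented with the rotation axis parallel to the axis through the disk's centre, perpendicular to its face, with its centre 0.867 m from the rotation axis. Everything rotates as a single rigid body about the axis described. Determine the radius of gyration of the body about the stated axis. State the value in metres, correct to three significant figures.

Point mass: I_cm = 0; centre at d = 0.218 m, so the parallel axis theorem gives I = 0 + (4.94)(0.218)² = 0.23477 kg m^2.
Point mass: I_cm = 0; centre at d = 0.435 m, so the parallel axis theorem gives I = 0 + (2.58)(0.435)² = 0.4882 kg m^2.
Solid disk: I_cm = (1/2)MR² = (1/2)(3.65)(0.393)² = 0.28187 kg m^2; centre at d = 0.867 m, so the parallel axis theorem gives I = 0.28187 + (3.65)(0.867)² = 3.0255 kg m^2.
Total I = 3.7485 kg m^2; total mass M = 11.17 kg.
k = √(I/M) = √(3.7485/11.17) = 0.5793 m.

0.579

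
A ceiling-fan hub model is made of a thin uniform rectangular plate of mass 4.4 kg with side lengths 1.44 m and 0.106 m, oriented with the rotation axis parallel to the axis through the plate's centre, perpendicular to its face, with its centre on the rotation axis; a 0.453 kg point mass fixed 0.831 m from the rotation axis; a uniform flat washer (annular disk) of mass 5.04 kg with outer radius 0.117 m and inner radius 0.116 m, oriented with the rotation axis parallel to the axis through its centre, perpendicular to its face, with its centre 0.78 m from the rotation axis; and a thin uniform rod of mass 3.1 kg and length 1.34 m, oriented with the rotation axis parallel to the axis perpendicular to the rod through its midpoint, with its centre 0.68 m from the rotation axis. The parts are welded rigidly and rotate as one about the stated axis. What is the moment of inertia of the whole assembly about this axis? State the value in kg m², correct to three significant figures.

6.11

Rectangular plate: I_cm = (1/12)M(a²+b²) = (1/12)(4.4)[(1.44)² + (0.106)²] = 0.76444 kg m²; axis through the centre, so I = 0.76444 kg m².
Point mass: I_cm = 0; centre at d = 0.831 m, so the parallel axis theorem gives I = 0 + (0.453)(0.831)² = 0.31282 kg m².
Annular disk: I_cm = (1/2)M(R²+r²) = (1/2)(5.04)[(0.117)² + (0.116)²] = 0.068405 kg m²; centre at d = 0.78 m, so the parallel axis theorem gives I = 0.068405 + (5.04)(0.78)² = 3.1347 kg m².
Thin rod: I_cm = (1/12)ML² = (1/12)(3.1)(1.34)² = 0.46386 kg m²; centre at d = 0.68 m, so the parallel axis theorem gives I = 0.46386 + (3.1)(0.68)² = 1.8973 kg m².
Total I = 0.76444 + 0.31282 + 3.1347 + 1.8973 = 6.1093 kg m².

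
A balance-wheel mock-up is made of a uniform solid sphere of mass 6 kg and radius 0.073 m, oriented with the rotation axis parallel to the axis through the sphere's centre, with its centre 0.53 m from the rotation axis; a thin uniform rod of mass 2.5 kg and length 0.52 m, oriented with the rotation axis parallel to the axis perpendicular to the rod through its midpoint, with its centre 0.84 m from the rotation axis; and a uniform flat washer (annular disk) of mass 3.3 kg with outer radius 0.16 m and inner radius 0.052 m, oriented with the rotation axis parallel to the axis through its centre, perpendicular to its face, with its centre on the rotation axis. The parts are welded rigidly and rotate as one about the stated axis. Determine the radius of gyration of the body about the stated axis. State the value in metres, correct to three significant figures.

0.550

Solid sphere: I_cm = (2/5)MR² = (2/5)(6)(0.073)² = 0.01279 kg m²; centre at d = 0.53 m, so I = I_cm + Md² gives I = 0.01279 + (6)(0.53)² = 1.6982 kg m².
Thin rod: I_cm = (1/12)ML² = (1/12)(2.5)(0.52)² = 0.056333 kg m²; centre at d = 0.84 m, so I = I_cm + Md² gives I = 0.056333 + (2.5)(0.84)² = 1.8203 kg m².
Annular disk: I_cm = (1/2)M(R²+r²) = (1/2)(3.3)[(0.16)² + (0.052)²] = 0.046702 kg m²; axis through the centre, so I = 0.046702 kg m².
Total I = 3.5652 kg m²; total mass M = 11.8 kg.
k = √(I/M) = √(3.5652/11.8) = 0.54967 m.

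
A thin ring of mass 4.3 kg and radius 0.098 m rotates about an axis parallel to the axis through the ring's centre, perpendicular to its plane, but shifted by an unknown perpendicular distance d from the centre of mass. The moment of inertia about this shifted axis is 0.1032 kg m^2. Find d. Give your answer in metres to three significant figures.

About the centre-of-mass axis, I_cm = MR² = (4.3)(0.098)² = 0.041297 kg m^2.
Parallel axis theorem: I = I_cm + Md², so Md² = 0.1032 − 0.041297 = 0.061903 kg m^2.
d = √(0.061903 / 4.3) = 0.11998 m.

0.120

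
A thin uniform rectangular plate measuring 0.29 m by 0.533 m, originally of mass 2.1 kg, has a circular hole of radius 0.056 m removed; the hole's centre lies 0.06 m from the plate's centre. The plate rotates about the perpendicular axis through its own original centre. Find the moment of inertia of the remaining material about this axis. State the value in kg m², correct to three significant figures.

Unpierced body about its centre: I₀ = (1/12)M(a²+b²) = (1/12)(2.1)[(0.29)² + (0.533)²] = 0.064433 kg m².
The removed disk has mass m = M·πr²/(ab) = (2.1)·π(0.056)²/(0.29·0.533) = 0.13385 kg (same uniform areal density).
Its moment of inertia about the rotation axis (parallel-axis theorem): I_hole = (1/2)mr² + md² = (1/2)(0.13385)(0.056)² + (0.13385)(0.06)² = 0.00069174 kg m².
Treating the hole as negative mass, I = I₀ − I_hole = 0.064433 − 0.00069174 = 0.063741 kg m².

0.0637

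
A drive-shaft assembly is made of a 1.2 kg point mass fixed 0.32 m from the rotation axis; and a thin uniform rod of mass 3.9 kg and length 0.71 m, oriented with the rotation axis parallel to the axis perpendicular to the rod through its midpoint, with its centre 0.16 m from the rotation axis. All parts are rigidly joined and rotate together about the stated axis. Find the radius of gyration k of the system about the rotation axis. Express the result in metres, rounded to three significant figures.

Point mass: I_cm = 0; centre at d = 0.32 m, so the parallel axis theorem gives I = 0 + (1.2)(0.32)² = 0.12288 kg m^2.
Thin rod: I_cm = (1/12)ML² = (1/12)(3.9)(0.71)² = 0.16383 kg m^2; centre at d = 0.16 m, so the parallel axis theorem gives I = 0.16383 + (3.9)(0.16)² = 0.26367 kg m^2.
Total I = 0.38655 kg m^2; total mass M = 5.1 kg.
k = √(I/M) = √(0.38655/5.1) = 0.27531 m.

0.275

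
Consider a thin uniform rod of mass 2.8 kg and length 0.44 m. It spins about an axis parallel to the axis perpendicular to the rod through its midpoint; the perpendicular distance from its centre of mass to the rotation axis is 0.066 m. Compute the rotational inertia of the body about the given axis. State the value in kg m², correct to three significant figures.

I_cm = (1/12)ML² = (1/12)(2.8)(0.44)² = 0.045173 kg m²; centre at d = 0.066 m, so I = I_cm + Md² gives I = 0.045173 + (2.8)(0.066)² = 0.05737 kg m².

0.0574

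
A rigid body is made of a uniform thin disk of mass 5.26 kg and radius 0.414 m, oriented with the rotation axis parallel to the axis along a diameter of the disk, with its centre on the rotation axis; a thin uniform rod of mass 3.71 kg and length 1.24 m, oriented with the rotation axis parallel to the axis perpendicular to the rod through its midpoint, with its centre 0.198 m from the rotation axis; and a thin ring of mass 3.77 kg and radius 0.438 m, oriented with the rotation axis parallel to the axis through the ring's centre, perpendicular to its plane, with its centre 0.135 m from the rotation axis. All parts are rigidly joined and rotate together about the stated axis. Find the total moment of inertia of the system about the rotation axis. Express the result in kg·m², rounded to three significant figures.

1.64

Thin disk: I_cm = (1/4)MR² = (1/4)(5.26)(0.414)² = 0.22539 kg·m²; axis through the centre, so I = 0.22539 kg·m².
Thin rod: I_cm = (1/12)ML² = (1/12)(3.71)(1.24)² = 0.47537 kg·m²; centre at d = 0.198 m, so the parallel axis theorem gives I = 0.47537 + (3.71)(0.198)² = 0.62082 kg·m².
Thin ring: I_cm = MR² = (3.77)(0.438)² = 0.72325 kg·m²; centre at d = 0.135 m, so the parallel axis theorem gives I = 0.72325 + (3.77)(0.135)² = 0.79196 kg·m².
Total I = 0.22539 + 0.62082 + 0.79196 = 1.6382 kg·m².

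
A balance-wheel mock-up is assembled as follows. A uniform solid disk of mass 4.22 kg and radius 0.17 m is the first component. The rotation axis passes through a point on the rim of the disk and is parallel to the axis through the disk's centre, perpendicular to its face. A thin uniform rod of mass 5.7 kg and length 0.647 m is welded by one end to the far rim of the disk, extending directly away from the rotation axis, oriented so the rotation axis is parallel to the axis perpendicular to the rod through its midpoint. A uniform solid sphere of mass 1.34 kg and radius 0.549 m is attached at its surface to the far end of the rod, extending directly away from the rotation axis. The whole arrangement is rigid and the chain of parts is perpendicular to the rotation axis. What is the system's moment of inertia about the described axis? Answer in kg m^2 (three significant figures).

6.21

Solid disk: I_cm = (1/2)MR² = (1/2)(4.22)(0.17)² = 0.060979 kg m^2; centre at d = 0.17 m, so the parallel axis theorem gives I = 0.060979 + (4.22)(0.17)² = 0.18294 kg m^2.
Thin rod: I_cm = (1/12)ML² = (1/12)(5.7)(0.647)² = 0.19884 kg m^2; centre at d = 0.17 + 0.17 + 0.3235 = 0.6635 m, so the parallel axis theorem gives I = 0.19884 + (5.7)(0.6635)² = 2.7082 kg m^2.
Solid sphere: I_cm = (2/5)MR² = (2/5)(1.34)(0.549)² = 0.16155 kg m^2; centre at d = 0.17 + 0.17 + 0.3235 + 0.3235 + 0.549 = 1.536 m, so the parallel axis theorem gives I = 0.16155 + (1.34)(1.536)² = 3.323 kg m^2.
Total I = 0.18294 + 2.7082 + 3.323 = 6.2141 kg m^2.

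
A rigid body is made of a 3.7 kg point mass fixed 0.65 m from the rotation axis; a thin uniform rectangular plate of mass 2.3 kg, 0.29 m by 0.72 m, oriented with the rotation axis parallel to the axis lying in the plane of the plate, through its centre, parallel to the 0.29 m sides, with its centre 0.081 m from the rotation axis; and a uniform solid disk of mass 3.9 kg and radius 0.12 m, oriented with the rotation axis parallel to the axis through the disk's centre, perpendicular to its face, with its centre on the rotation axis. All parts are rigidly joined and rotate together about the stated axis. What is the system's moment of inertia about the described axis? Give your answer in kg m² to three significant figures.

1.71

Point mass: I_cm = 0; centre at d = 0.65 m, so the parallel axis theorem gives I = 0 + (3.7)(0.65)² = 1.5633 kg m².
Rectangular plate: I_cm = (1/12)Mb² = (1/12)(2.3)(0.72)² = 0.09936 kg m²; centre at d = 0.081 m, so the parallel axis theorem gives I = 0.09936 + (2.3)(0.081)² = 0.11445 kg m².
Solid disk: I_cm = (1/2)MR² = (1/2)(3.9)(0.12)² = 0.02808 kg m²; axis through the centre, so I = 0.02808 kg m².
Total I = 1.5633 + 0.11445 + 0.02808 = 1.7058 kg m².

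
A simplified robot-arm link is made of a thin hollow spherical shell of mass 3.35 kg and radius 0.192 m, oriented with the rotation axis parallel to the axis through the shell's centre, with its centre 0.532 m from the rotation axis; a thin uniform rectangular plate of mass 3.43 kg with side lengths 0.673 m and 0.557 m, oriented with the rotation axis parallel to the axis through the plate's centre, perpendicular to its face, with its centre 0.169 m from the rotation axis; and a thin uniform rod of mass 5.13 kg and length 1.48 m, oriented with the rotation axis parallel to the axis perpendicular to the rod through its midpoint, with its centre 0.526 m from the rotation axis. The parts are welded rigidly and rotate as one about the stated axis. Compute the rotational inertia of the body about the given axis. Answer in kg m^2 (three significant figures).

3.70

Spherical shell: I_cm = (2/3)MR² = (2/3)(3.35)(0.192)² = 0.08233 kg m^2; centre at d = 0.532 m, so the parallel axis theorem gives I = 0.08233 + (3.35)(0.532)² = 1.0305 kg m^2.
Rectangular plate: I_cm = (1/12)M(a²+b²) = (1/12)(3.43)[(0.673)² + (0.557)²] = 0.21814 kg m^2; centre at d = 0.169 m, so the parallel axis theorem gives I = 0.21814 + (3.43)(0.169)² = 0.31611 kg m^2.
Thin rod: I_cm = (1/12)ML² = (1/12)(5.13)(1.48)² = 0.9364 kg m^2; centre at d = 0.526 m, so the parallel axis theorem gives I = 0.9364 + (5.13)(0.526)² = 2.3557 kg m^2.
Total I = 1.0305 + 0.31611 + 2.3557 = 3.7023 kg m^2.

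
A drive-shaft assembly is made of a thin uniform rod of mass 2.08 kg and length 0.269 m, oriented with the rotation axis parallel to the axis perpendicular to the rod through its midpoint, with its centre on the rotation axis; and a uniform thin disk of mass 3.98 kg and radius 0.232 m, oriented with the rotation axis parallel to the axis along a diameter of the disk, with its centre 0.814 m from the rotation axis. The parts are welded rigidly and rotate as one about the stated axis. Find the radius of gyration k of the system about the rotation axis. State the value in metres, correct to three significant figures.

Thin rod: I_cm = (1/12)ML² = (1/12)(2.08)(0.269)² = 0.012543 kg·m²; axis through the centre, so I = 0.012543 kg·m².
Thin disk: I_cm = (1/4)MR² = (1/4)(3.98)(0.232)² = 0.053555 kg·m²; centre at d = 0.814 m, so the parallel axis theorem gives I = 0.053555 + (3.98)(0.814)² = 2.6907 kg·m².
Total I = 2.7032 kg·m²; total mass M = 6.06 kg.
k = √(I/M) = √(2.7032/6.06) = 0.66789 m.

0.668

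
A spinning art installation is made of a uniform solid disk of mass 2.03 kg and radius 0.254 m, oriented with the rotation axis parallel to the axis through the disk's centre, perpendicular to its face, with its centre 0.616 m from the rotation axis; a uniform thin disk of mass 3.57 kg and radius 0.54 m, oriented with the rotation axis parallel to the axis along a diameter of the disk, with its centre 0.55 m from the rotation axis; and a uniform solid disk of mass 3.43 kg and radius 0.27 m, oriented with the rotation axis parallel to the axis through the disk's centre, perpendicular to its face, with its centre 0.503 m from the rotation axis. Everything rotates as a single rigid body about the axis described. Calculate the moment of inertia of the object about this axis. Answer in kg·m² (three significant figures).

Solid disk: I_cm = (1/2)MR² = (1/2)(2.03)(0.254)² = 0.065484 kg·m²; centre at d = 0.616 m, so I = I_cm + Md² gives I = 0.065484 + (2.03)(0.616)² = 0.83578 kg·m².
Thin disk: I_cm = (1/4)MR² = (1/4)(3.57)(0.54)² = 0.26025 kg·m²; centre at d = 0.55 m, so I = I_cm + Md² gives I = 0.26025 + (3.57)(0.55)² = 1.3402 kg·m².
Solid disk: I_cm = (1/2)MR² = (1/2)(3.43)(0.27)² = 0.12502 kg·m²; centre at d = 0.503 m, so I = I_cm + Md² gives I = 0.12502 + (3.43)(0.503)² = 0.99284 kg·m².
Total I = 0.83578 + 1.3402 + 0.99284 = 3.1688 kg·m².

3.17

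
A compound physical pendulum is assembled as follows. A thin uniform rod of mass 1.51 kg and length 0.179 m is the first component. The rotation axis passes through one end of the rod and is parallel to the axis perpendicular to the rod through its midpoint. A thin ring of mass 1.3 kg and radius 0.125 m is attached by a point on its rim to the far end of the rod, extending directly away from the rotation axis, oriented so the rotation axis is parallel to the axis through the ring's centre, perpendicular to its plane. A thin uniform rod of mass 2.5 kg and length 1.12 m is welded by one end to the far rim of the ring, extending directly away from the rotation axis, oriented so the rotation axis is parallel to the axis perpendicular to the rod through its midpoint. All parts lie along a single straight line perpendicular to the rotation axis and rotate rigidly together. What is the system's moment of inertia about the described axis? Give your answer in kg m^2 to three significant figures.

Thin rod: I_cm = (1/12)ML² = (1/12)(1.51)(0.179)² = 0.0040318 kg m^2; centre at d = 0.0895 m, so I = I_cm + Md² gives I = 0.0040318 + (1.51)(0.0895)² = 0.016127 kg m^2.
Thin ring: I_cm = MR² = (1.3)(0.125)² = 0.020313 kg m^2; centre at d = 0.0895 + 0.0895 + 0.125 = 0.304 m, so I = I_cm + Md² gives I = 0.020313 + (1.3)(0.304)² = 0.14045 kg m^2.
Thin rod: I_cm = (1/12)ML² = (1/12)(2.5)(1.12)² = 0.26133 kg m^2; centre at d = 0.0895 + 0.0895 + 0.125 + 0.125 + 0.56 = 0.989 m, so I = I_cm + Md² gives I = 0.26133 + (2.5)(0.989)² = 2.7066 kg m^2.
Total I = 0.016127 + 0.14045 + 2.7066 = 2.8632 kg m^2.

2.86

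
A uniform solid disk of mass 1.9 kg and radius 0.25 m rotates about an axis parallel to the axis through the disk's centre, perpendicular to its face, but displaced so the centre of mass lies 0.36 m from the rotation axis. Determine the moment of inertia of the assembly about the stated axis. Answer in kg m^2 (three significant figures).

0.306

I_cm = (1/2)MR² = (1/2)(1.9)(0.25)² = 0.059375 kg m^2; centre at d = 0.36 m, so I = I_cm + Md² gives I = 0.059375 + (1.9)(0.36)² = 0.30561 kg m^2.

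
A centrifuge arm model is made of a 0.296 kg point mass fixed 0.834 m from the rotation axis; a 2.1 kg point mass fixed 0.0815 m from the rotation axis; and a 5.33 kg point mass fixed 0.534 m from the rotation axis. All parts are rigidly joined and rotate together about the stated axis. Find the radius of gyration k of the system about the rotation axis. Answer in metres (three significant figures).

Point mass: I_cm = 0; centre at d = 0.834 m, so the parallel axis theorem gives I = 0 + (0.296)(0.834)² = 0.20588 kg·m².
Point mass: I_cm = 0; centre at d = 0.0815 m, so the parallel axis theorem gives I = 0 + (2.1)(0.0815)² = 0.013949 kg·m².
Point mass: I_cm = 0; centre at d = 0.534 m, so the parallel axis theorem gives I = 0 + (5.33)(0.534)² = 1.5199 kg·m².
Total I = 1.7397 kg·m²; total mass M = 7.726 kg.
k = √(I/M) = √(1.7397/7.726) = 0.47453 m.

0.475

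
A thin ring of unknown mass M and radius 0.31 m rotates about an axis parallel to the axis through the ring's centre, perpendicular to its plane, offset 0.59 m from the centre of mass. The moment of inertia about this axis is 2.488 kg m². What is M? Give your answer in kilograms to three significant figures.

5.60

I = I_cm + Md² = MR² + Md² = M·[1·(0.31)² + (0.59)²] = M·0.4442.
So M = 2.488 / 0.4442 = 5.6011 kg.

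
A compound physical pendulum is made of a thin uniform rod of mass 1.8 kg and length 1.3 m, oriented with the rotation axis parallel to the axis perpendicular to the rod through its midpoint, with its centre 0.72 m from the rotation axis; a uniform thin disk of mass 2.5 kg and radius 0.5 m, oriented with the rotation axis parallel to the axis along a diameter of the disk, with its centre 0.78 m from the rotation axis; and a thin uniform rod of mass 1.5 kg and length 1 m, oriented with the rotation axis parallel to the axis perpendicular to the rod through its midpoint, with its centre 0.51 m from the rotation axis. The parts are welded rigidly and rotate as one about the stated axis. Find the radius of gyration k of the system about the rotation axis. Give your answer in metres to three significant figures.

Thin rod: I_cm = (1/12)ML² = (1/12)(1.8)(1.3)² = 0.2535 kg·m²; centre at d = 0.72 m, so the parallel axis theorem gives I = 0.2535 + (1.8)(0.72)² = 1.1866 kg·m².
Thin disk: I_cm = (1/4)MR² = (1/4)(2.5)(0.5)² = 0.15625 kg·m²; centre at d = 0.78 m, so the parallel axis theorem gives I = 0.15625 + (2.5)(0.78)² = 1.6773 kg·m².
Thin rod: I_cm = (1/12)ML² = (1/12)(1.5)(1)² = 0.125 kg·m²; centre at d = 0.51 m, so the parallel axis theorem gives I = 0.125 + (1.5)(0.51)² = 0.51515 kg·m².
Total I = 3.379 kg·m²; total mass M = 5.8 kg.
k = √(I/M) = √(3.379/5.8) = 0.76328 m.

0.763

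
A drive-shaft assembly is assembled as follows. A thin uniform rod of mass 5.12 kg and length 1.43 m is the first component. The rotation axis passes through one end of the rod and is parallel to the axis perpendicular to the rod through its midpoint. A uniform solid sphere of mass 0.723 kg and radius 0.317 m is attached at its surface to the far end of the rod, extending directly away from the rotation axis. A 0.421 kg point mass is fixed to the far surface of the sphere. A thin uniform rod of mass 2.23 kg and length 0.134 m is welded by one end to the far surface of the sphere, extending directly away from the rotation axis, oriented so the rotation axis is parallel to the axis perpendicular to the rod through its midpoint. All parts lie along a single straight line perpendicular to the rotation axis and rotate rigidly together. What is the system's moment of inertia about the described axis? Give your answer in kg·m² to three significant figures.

17.6

Thin rod: I_cm = (1/12)ML² = (1/12)(5.12)(1.43)² = 0.87249 kg·m²; centre at d = 0.715 m, so I = I_cm + Md² gives I = 0.87249 + (5.12)(0.715)² = 3.49 kg·m².
Solid sphere: I_cm = (2/5)MR² = (2/5)(0.723)(0.317)² = 0.029061 kg·m²; centre at d = 0.715 + 0.715 + 0.317 = 1.747 m, so I = I_cm + Md² gives I = 0.029061 + (0.723)(1.747)² = 2.2357 kg·m².
Point mass: I_cm = 0; centre at d = 0.715 + 0.715 + 0.317 + 0.317 = 2.064 m, so I = I_cm + Md² gives I = 0 + (0.421)(2.064)² = 1.7935 kg·m².
Thin rod: I_cm = (1/12)ML² = (1/12)(2.23)(0.134)² = 0.0033368 kg·m²; centre at d = 0.715 + 0.715 + 0.317 + 0.317 + 0.067 = 2.131 m, so I = I_cm + Md² gives I = 0.0033368 + (2.23)(2.131)² = 10.13 kg·m².
Total I = 3.49 + 2.2357 + 1.7935 + 10.13 = 17.649 kg·m².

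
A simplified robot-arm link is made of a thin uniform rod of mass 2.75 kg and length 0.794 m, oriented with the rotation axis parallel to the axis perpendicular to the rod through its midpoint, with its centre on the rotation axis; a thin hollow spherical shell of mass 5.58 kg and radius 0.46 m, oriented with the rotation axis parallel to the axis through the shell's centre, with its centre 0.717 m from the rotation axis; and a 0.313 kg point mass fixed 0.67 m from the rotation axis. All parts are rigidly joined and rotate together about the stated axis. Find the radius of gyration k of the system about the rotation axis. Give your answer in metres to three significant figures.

0.675

Thin rod: I_cm = (1/12)ML² = (1/12)(2.75)(0.794)² = 0.14447 kg·m²; axis through the centre, so I = 0.14447 kg·m².
Spherical shell: I_cm = (2/3)MR² = (2/3)(5.58)(0.46)² = 0.78715 kg·m²; centre at d = 0.717 m, so the parallel axis theorem gives I = 0.78715 + (5.58)(0.717)² = 3.6558 kg·m².
Point mass: I_cm = 0; centre at d = 0.67 m, so the parallel axis theorem gives I = 0 + (0.313)(0.67)² = 0.14051 kg·m².
Total I = 3.9407 kg·m²; total mass M = 8.643 kg.
k = √(I/M) = √(3.9407/8.643) = 0.67524 m.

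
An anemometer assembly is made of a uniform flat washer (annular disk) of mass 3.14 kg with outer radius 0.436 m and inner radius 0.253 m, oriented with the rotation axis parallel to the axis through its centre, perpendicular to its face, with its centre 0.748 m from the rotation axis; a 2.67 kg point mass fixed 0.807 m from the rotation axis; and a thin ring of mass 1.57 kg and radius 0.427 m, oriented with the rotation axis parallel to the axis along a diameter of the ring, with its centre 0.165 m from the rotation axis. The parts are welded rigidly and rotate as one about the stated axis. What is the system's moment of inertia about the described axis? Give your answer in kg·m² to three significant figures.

Annular disk: I_cm = (1/2)M(R²+r²) = (1/2)(3.14)[(0.436)² + (0.253)²] = 0.39894 kg·m²; centre at d = 0.748 m, so I = I_cm + Md² gives I = 0.39894 + (3.14)(0.748)² = 2.1558 kg·m².
Point mass: I_cm = 0; centre at d = 0.807 m, so I = I_cm + Md² gives I = 0 + (2.67)(0.807)² = 1.7388 kg·m².
Thin ring: I_cm = (1/2)MR² = (1/2)(1.57)(0.427)² = 0.14313 kg·m²; centre at d = 0.165 m, so I = I_cm + Md² gives I = 0.14313 + (1.57)(0.165)² = 0.18587 kg·m².
Total I = 2.1558 + 1.7388 + 0.18587 = 4.0805 kg·m².

4.08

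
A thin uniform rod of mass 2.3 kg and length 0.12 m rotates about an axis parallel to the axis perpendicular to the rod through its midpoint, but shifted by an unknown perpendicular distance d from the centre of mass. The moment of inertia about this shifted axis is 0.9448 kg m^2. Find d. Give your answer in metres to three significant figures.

0.640

About the centre-of-mass axis, I_cm = (1/12)ML² = (1/12)(2.3)(0.12)² = 0.00276 kg m^2.
Parallel axis theorem: I = I_cm + Md², so Md² = 0.9448 − 0.00276 = 0.94204 kg m^2.
d = √(0.94204 / 2.3) = 0.63999 m.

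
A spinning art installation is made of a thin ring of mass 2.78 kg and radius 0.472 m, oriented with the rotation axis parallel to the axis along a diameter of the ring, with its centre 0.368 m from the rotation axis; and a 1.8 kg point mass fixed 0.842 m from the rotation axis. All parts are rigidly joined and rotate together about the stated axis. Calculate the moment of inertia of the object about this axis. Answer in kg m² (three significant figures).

1.96

Thin ring: I_cm = (1/2)MR² = (1/2)(2.78)(0.472)² = 0.30967 kg m²; centre at d = 0.368 m, so the parallel axis theorem gives I = 0.30967 + (2.78)(0.368)² = 0.68615 kg m².
Point mass: I_cm = 0; centre at d = 0.842 m, so the parallel axis theorem gives I = 0 + (1.8)(0.842)² = 1.2761 kg m².
Total I = 0.68615 + 1.2761 = 1.9623 kg m².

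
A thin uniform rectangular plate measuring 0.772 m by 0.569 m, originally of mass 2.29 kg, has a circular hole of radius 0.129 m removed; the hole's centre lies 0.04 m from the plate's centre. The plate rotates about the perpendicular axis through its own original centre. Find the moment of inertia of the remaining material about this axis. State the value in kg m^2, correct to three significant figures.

Unpierced body about its centre: I₀ = (1/12)M(a²+b²) = (1/12)(2.29)[(0.772)² + (0.569)²] = 0.17552 kg m^2.
The removed disk has mass m = M·πr²/(ab) = (2.29)·π(0.129)²/(0.772·0.569) = 0.27254 kg (same uniform areal density).
Its moment of inertia about the rotation axis (parallel-axis theorem): I_hole = (1/2)mr² + md² = (1/2)(0.27254)(0.129)² + (0.27254)(0.04)² = 0.0027038 kg m^2.
Treating the hole as negative mass, I = I₀ − I_hole = 0.17552 − 0.0027038 = 0.17281 kg m^2.

0.173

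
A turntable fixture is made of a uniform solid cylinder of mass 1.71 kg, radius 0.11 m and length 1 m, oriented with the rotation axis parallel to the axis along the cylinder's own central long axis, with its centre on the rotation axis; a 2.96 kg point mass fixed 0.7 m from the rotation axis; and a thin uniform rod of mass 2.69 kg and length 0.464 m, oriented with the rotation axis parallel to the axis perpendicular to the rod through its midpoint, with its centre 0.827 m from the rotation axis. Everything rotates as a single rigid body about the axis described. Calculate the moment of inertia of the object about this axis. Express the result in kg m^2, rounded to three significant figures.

3.35

Solid cylinder: I_cm = (1/2)MR² = (1/2)(1.71)(0.11)² = 0.010345 kg m^2; axis through the centre, so I = 0.010345 kg m^2.
Point mass: I_cm = 0; centre at d = 0.7 m, so I = I_cm + Md² gives I = 0 + (2.96)(0.7)² = 1.4504 kg m^2.
Thin rod: I_cm = (1/12)ML² = (1/12)(2.69)(0.464)² = 0.048262 kg m^2; centre at d = 0.827 m, so I = I_cm + Md² gives I = 0.048262 + (2.69)(0.827)² = 1.888 kg m^2.
Total I = 0.010345 + 1.4504 + 1.888 = 3.3488 kg m^2.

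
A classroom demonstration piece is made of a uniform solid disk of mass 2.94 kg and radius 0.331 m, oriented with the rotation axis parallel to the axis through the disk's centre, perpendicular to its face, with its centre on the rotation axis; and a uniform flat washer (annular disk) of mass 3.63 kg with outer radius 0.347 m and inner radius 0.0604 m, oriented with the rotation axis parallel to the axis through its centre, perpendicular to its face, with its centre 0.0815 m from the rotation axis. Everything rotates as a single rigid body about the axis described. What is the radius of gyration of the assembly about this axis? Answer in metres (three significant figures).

Solid disk: I_cm = (1/2)MR² = (1/2)(2.94)(0.331)² = 0.16105 kg m²; axis through the centre, so I = 0.16105 kg m².
Annular disk: I_cm = (1/2)M(R²+r²) = (1/2)(3.63)[(0.347)² + (0.0604)²] = 0.22516 kg m²; centre at d = 0.0815 m, so I = I_cm + Md² gives I = 0.22516 + (3.63)(0.0815)² = 0.24928 kg m².
Total I = 0.41033 kg m²; total mass M = 6.57 kg.
k = √(I/M) = √(0.41033/6.57) = 0.24991 m.

0.250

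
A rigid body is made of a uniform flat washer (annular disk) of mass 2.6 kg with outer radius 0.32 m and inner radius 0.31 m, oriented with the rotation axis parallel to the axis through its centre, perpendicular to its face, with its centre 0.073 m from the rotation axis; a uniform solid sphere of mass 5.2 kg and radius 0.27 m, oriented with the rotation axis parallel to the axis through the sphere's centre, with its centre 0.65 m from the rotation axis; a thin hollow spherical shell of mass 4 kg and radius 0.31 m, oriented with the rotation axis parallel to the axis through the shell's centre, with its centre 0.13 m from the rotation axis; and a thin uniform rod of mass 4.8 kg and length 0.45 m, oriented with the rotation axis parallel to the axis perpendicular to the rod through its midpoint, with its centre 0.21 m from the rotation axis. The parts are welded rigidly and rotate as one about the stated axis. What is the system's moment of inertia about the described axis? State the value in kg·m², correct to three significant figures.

Annular disk: I_cm = (1/2)M(R²+r²) = (1/2)(2.6)[(0.32)² + (0.31)²] = 0.25805 kg·m²; centre at d = 0.073 m, so I = I_cm + Md² gives I = 0.25805 + (2.6)(0.073)² = 0.27191 kg·m².
Solid sphere: I_cm = (2/5)MR² = (2/5)(5.2)(0.27)² = 0.15163 kg·m²; centre at d = 0.65 m, so I = I_cm + Md² gives I = 0.15163 + (5.2)(0.65)² = 2.3486 kg·m².
Spherical shell: I_cm = (2/3)MR² = (2/3)(4)(0.31)² = 0.25627 kg·m²; centre at d = 0.13 m, so I = I_cm + Md² gives I = 0.25627 + (4)(0.13)² = 0.32387 kg·m².
Thin rod: I_cm = (1/12)ML² = (1/12)(4.8)(0.45)² = 0.081 kg·m²; centre at d = 0.21 m, so I = I_cm + Md² gives I = 0.081 + (4.8)(0.21)² = 0.29268 kg·m².
Total I = 0.27191 + 2.3486 + 0.32387 + 0.29268 = 3.2371 kg·m².

3.24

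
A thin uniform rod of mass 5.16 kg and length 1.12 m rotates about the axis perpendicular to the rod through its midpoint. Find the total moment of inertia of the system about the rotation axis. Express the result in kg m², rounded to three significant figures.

I_cm = (1/12)ML² = (1/12)(5.16)(1.12)² = 0.53939 kg m²; axis through the centre, so I = 0.53939 kg m².

0.539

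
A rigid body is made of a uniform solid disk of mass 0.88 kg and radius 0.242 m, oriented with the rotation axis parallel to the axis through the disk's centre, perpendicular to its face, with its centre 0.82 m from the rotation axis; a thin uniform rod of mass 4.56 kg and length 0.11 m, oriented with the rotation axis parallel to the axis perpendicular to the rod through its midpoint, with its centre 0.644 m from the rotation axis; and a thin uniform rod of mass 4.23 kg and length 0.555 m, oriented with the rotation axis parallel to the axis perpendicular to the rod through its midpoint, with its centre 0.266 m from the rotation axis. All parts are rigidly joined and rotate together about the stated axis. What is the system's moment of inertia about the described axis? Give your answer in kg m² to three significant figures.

2.92

Solid disk: I_cm = (1/2)MR² = (1/2)(0.88)(0.242)² = 0.025768 kg m²; centre at d = 0.82 m, so I = I_cm + Md² gives I = 0.025768 + (0.88)(0.82)² = 0.61748 kg m².
Thin rod: I_cm = (1/12)ML² = (1/12)(4.56)(0.11)² = 0.004598 kg m²; centre at d = 0.644 m, so I = I_cm + Md² gives I = 0.004598 + (4.56)(0.644)² = 1.8958 kg m².
Thin rod: I_cm = (1/12)ML² = (1/12)(4.23)(0.555)² = 0.10858 kg m²; centre at d = 0.266 m, so I = I_cm + Md² gives I = 0.10858 + (4.23)(0.266)² = 0.40788 kg m².
Total I = 0.61748 + 1.8958 + 0.40788 = 2.9212 kg m².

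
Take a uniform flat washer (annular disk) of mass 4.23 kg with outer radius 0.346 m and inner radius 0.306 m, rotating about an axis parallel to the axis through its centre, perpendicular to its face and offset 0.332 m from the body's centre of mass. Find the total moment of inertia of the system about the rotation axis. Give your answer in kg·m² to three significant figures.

0.917

I_cm = (1/2)M(R²+r²) = (1/2)(4.23)[(0.346)² + (0.306)²] = 0.45124 kg·m²; centre at d = 0.332 m, so I = I_cm + Md² gives I = 0.45124 + (4.23)(0.332)² = 0.91749 kg·m².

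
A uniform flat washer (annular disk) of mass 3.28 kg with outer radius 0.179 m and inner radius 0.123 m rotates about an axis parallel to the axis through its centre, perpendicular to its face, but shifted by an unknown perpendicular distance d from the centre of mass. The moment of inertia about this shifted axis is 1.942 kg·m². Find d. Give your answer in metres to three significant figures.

About the centre-of-mass axis, I_cm = (1/2)M(R²+r²) = (1/2)(3.28)[(0.179)² + (0.123)²] = 0.077359 kg·m².
Parallel axis theorem: I = I_cm + Md², so Md² = 1.942 − 0.077359 = 1.8646 kg·m².
d = √(1.8646 / 3.28) = 0.75398 m.

0.754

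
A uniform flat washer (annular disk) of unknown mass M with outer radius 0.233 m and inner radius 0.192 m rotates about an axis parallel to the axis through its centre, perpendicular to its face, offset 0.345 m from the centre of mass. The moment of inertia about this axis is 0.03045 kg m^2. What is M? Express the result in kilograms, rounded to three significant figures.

I = I_cm + Md² = (1/2)M(R²+r²) + Md² = M·[0.5·[(0.233)² + (0.192)²] + (0.345)²] = M·0.1646.
So M = 0.03045 / 0.1646 = 0.18499 kg.

0.185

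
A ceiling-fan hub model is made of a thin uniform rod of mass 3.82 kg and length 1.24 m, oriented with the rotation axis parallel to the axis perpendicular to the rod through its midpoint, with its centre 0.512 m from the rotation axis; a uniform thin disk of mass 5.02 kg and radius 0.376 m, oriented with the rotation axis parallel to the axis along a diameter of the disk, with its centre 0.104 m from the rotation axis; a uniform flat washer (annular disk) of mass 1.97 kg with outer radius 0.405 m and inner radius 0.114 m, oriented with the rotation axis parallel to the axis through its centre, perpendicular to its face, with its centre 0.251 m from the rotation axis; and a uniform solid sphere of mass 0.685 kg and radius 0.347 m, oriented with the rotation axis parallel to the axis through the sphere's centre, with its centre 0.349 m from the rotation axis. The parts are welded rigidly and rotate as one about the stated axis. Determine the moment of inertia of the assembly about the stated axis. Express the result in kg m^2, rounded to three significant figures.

Thin rod: I_cm = (1/12)ML² = (1/12)(3.82)(1.24)² = 0.48947 kg m^2; centre at d = 0.512 m, so I = I_cm + Md² gives I = 0.48947 + (3.82)(0.512)² = 1.4909 kg m^2.
Thin disk: I_cm = (1/4)MR² = (1/4)(5.02)(0.376)² = 0.17743 kg m^2; centre at d = 0.104 m, so I = I_cm + Md² gives I = 0.17743 + (5.02)(0.104)² = 0.23172 kg m^2.
Annular disk: I_cm = (1/2)M(R²+r²) = (1/2)(1.97)[(0.405)² + (0.114)²] = 0.17437 kg m^2; centre at d = 0.251 m, so I = I_cm + Md² gives I = 0.17437 + (1.97)(0.251)² = 0.29848 kg m^2.
Solid sphere: I_cm = (2/5)MR² = (2/5)(0.685)(0.347)² = 0.032992 kg m^2; centre at d = 0.349 m, so I = I_cm + Md² gives I = 0.032992 + (0.685)(0.349)² = 0.11643 kg m^2.
Total I = 1.4909 + 0.23172 + 0.29848 + 0.11643 = 2.1375 kg m^2.

2.14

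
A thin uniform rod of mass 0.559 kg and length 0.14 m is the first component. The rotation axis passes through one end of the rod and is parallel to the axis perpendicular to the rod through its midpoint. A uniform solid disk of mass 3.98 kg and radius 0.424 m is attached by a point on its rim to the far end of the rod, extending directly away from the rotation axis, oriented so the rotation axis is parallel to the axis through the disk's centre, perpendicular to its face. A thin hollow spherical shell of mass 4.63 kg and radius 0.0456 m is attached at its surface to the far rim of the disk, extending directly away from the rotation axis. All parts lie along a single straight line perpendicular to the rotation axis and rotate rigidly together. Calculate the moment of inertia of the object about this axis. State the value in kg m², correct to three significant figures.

6.58

Thin rod: I_cm = (1/12)ML² = (1/12)(0.559)(0.14)² = 0.00091303 kg m²; centre at d = 0.07 m, so the parallel axis theorem gives I = 0.00091303 + (0.559)(0.07)² = 0.0036521 kg m².
Solid disk: I_cm = (1/2)MR² = (1/2)(3.98)(0.424)² = 0.35775 kg m²; centre at d = 0.07 + 0.07 + 0.424 = 0.564 m, so the parallel axis theorem gives I = 0.35775 + (3.98)(0.564)² = 1.6238 kg m².
Spherical shell: I_cm = (2/3)MR² = (2/3)(4.63)(0.0456)² = 0.0064183 kg m²; centre at d = 0.07 + 0.07 + 0.424 + 0.424 + 0.0456 = 1.0336 m, so the parallel axis theorem gives I = 0.0064183 + (4.63)(1.0336)² = 4.9528 kg m².
Total I = 0.0036521 + 1.6238 + 4.9528 = 6.5802 kg m².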